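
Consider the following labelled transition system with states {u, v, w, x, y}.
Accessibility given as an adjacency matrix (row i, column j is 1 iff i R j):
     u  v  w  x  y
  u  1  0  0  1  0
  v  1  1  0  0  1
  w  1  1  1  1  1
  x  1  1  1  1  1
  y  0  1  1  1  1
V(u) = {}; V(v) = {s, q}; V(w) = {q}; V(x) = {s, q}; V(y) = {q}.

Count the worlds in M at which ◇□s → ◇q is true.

Let φ = ◇□s → ◇q. Evaluate φ at each world:
  u (successors {u, x}): φ is true.
  v (successors {u, v, y}): φ is true.
  w (successors {u, v, w, x, y}): φ is true.
  x (successors {u, v, w, x, y}): φ is true.
  y (successors {v, w, x, y}): φ is true.
For instance, at u:
  At u: ◇□s is false, ◇q is true, so ◇□s → ◇q is true.
    At u: ◇□s requires □s at some successor in {u, x}.
      At u: □s is false.
      At x: □s is false.
    So ◇□s is false at u.
    At u: ◇q requires q at some successor in {u, x}.
      q holds at x, so ◇q is true at u.
Satisfying worlds: {u, v, w, x, y}

5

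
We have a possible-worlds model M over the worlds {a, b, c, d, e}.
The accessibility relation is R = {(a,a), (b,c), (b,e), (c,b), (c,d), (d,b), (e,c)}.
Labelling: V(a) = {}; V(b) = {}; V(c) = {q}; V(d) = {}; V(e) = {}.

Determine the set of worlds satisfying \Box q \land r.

none

Recall that \Box ψ holds at a world iff ψ holds at every accessible world, and \Diamond ψ holds iff ψ holds at some accessible world.
Let φ = \Box q \land r. Evaluate φ at each world:
  a (successors {a}): φ is false.
  b (successors {c, e}): φ is false.
  c (successors {b, d}): φ is false.
  d (successors {b}): φ is false.
  e (successors {c}): φ is false.
For instance, at b:
  At b: \Box q is false, r is false, so \Box q \land r is false.
    At b: \Box q requires q at every successor {c, e}.
      q fails at e, so \Box q is false at b.
Satisfying worlds: none.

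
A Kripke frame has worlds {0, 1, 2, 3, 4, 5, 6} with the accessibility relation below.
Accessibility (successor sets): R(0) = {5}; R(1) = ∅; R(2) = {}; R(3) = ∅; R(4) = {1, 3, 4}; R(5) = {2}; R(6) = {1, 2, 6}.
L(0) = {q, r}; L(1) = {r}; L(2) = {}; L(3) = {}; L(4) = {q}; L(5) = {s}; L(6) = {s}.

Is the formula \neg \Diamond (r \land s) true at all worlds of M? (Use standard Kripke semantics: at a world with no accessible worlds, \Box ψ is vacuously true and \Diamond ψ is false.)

Yes

Recall that \Diamond ψ holds at a world iff ψ holds at some accessible world.
Let φ = \neg \Diamond (r \land s). Evaluate φ at each world:
  0 (successors {5}): φ is true.
  1 (successors ∅): φ is true.
  2 (successors ∅): φ is true.
  3 (successors ∅): φ is true.
  4 (successors {1, 3, 4}): φ is true.
  5 (successors {2}): φ is true.
  6 (successors {1, 2, 6}): φ is true.
For instance, at 0:
  At 0: \Diamond (r \land s) is false, so \neg \Diamond (r \land s) is true.
    At 0: \Diamond (r \land s) requires r \land s at some successor in {5}.
      At 5: r \land s is false.
    So \Diamond (r \land s) is false at 0.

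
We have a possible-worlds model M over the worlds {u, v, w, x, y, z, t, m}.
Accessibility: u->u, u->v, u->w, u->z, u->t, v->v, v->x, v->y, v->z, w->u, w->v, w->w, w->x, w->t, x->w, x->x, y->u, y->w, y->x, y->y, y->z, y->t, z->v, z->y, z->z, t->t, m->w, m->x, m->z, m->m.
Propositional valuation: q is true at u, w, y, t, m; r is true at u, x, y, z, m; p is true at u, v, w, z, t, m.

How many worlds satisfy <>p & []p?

Let φ = <>p & []p. Evaluate φ at each world:
  u (successors {u, v, w, z, t}): φ is true.
  v (successors {v, x, y, z}): φ is false.
  w (successors {u, v, w, x, t}): φ is false.
  x (successors {w, x}): φ is false.
  y (successors {u, w, x, y, z, t}): φ is false.
  z (successors {v, y, z}): φ is false.
  t (successors {t}): φ is true.
  m (successors {w, x, z, m}): φ is false.
For instance, at v:
  At v: <>p is true, []p is false, so <>p & []p is false.
    At v: <>p requires p at some successor in {v, x, y, z}.
      p holds at v, so <>p is true at v.
    At v: []p requires p at every successor {v, x, y, z}.
      p fails at x, so []p is false at v.
Satisfying worlds: {u, t}

2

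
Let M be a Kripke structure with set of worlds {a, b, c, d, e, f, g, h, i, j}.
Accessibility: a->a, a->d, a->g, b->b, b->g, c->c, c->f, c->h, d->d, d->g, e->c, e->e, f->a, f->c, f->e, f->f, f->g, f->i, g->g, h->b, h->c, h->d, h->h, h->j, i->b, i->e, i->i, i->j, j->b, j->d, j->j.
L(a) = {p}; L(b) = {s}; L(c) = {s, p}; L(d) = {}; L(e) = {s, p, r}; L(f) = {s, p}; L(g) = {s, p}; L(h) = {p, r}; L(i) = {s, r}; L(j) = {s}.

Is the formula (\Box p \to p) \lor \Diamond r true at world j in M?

At j: \Box p \to p is true, \Diamond r is false, so (\Box p \to p) \lor \Diamond r is true.
  At j: \Box p is false, p is false, so \Box p \to p is true.
    At j: \Box p requires p at every successor {b, d, j}.
      p fails at b, so \Box p is false at j.
  At j: \Diamond r requires r at some successor in {b, d, j}.
    At b: r is false.
    At d: r is false.
    At j: r is false.
  So \Diamond r is false at j.

Yes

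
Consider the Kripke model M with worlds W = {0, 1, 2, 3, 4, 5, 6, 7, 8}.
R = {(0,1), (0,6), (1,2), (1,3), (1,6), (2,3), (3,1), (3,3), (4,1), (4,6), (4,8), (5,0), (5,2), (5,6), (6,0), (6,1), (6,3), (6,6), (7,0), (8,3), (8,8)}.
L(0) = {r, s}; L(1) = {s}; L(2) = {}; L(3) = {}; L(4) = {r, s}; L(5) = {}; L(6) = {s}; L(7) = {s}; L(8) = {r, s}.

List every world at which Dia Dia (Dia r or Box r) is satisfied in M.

Recall that Box ψ holds at a world iff ψ holds at every accessible world, and Dia ψ holds iff ψ holds at some accessible world.
Let φ = Dia Dia (Dia r or Box r). Evaluate φ at each world:
  0 (successors {1, 6}): φ is true.
  1 (successors {2, 3, 6}): φ is true.
  2 (successors {3}): φ is false.
  3 (successors {1, 3}): φ is true.
  4 (successors {1, 6, 8}): φ is true.
  5 (successors {0, 2, 6}): φ is true.
  6 (successors {0, 1, 3, 6}): φ is true.
  7 (successors {0}): φ is true.
  8 (successors {3, 8}): φ is true.
For instance, at 3:
  At 3: Dia Dia (Dia r or Box r) requires Dia (Dia r or Box r) at some successor in {1, 3}.
    Dia (Dia r or Box r) holds at 1, so Dia Dia (Dia r or Box r) is true at 3.
      At 1: Dia (Dia r or Box r) requires Dia r or Box r at some successor in {2, 3, 6}.
        Dia r or Box r holds at 6, so Dia (Dia r or Box r) is true at 1.
Satisfying worlds: {0, 1, 3, 4, 5, 6, 7, 8}

0, 1, 3, 4, 5, 6, 7, 8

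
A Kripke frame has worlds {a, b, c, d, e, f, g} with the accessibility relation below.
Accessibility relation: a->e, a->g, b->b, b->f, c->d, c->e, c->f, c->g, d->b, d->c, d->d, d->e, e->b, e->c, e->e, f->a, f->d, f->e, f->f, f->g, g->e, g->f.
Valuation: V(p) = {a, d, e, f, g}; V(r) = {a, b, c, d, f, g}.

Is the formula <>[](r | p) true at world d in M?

At d: <>[](r | p) requires [](r | p) at some successor in {b, c, d, e}.
  [](r | p) holds at b, so <>[](r | p) is true at d.
    At b: [](r | p) requires r | p at every successor {b, f}.
      At b: r | p is true.
      At f: r | p is true.
    So [](r | p) is true at b.

Yes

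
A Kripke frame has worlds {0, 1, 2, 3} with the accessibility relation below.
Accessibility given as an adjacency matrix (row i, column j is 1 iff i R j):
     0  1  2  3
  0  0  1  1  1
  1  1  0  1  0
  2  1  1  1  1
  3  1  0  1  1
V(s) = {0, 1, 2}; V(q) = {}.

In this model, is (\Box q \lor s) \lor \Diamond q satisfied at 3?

No

At 3: \Box q \lor s is false, \Diamond q is false, so (\Box q \lor s) \lor \Diamond q is false.
  At 3: \Box q is false, s is false, so \Box q \lor s is false.
    At 3: \Box q requires q at every successor {0, 2, 3}.
      q fails at 0, so \Box q is false at 3.
  At 3: \Diamond q requires q at some successor in {0, 2, 3}.
    At 0: q is false.
    At 2: q is false.
    At 3: q is false.
  So \Diamond q is false at 3.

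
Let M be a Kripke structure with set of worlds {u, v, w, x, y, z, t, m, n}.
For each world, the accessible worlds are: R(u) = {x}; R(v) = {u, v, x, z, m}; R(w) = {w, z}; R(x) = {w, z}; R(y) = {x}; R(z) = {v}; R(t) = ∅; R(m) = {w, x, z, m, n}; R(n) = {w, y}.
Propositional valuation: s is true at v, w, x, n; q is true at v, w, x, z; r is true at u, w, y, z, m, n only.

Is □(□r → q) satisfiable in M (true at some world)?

Let φ = □(□r → q). Evaluate φ at each world:
  u (successors {x}): φ is true.
  v (successors {u, v, x, z, m}): φ is true.
  w (successors {w, z}): φ is true.
  x (successors {w, z}): φ is true.
  y (successors {x}): φ is true.
  z (successors {v}): φ is true.
  t (successors ∅): φ is true.
  m (successors {w, x, z, m, n}): φ is false.
  n (successors {w, y}): φ is true.
Detail at u (witness):
  At u: □(□r → q) requires □r → q at every successor {x}.
      At x: □r is true, q is true, so □r → q is true.
  So □(□r → q) is true at u.

Yes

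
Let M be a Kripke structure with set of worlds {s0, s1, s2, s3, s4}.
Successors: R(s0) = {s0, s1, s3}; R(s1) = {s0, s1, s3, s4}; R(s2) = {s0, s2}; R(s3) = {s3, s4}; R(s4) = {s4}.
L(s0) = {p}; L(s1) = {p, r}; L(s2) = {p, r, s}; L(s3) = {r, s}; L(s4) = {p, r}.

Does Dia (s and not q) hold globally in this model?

Let φ = Dia (s and not q). Evaluate φ at each world:
  s0 (successors {s0, s1, s3}): φ is true.
  s1 (successors {s0, s1, s3, s4}): φ is true.
  s2 (successors {s0, s2}): φ is true.
  s3 (successors {s3, s4}): φ is true.
  s4 (successors {s4}): φ is false.
Detail at s4 (counterexample):
  At s4: Dia (s and not q) requires s and not q at some successor in {s4}.
    At s4: s and not q is false.
  So Dia (s and not q) is false at s4.

No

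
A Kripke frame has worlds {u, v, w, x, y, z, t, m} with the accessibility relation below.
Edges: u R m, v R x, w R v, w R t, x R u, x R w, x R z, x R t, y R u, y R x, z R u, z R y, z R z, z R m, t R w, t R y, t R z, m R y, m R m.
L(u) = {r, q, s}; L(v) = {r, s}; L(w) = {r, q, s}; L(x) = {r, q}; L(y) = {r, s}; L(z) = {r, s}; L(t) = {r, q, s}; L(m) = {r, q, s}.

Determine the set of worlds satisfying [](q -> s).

Let φ = [](q -> s). Evaluate φ at each world:
  u (successors {m}): φ is true.
  v (successors {x}): φ is false.
  w (successors {v, t}): φ is true.
  x (successors {u, w, z, t}): φ is true.
  y (successors {u, x}): φ is false.
  z (successors {u, y, z, m}): φ is true.
  t (successors {w, y, z}): φ is true.
  m (successors {y, m}): φ is true.
For instance, at w:
  At w: [](q -> s) requires q -> s at every successor {v, t}.
    At v: q -> s is true.
    At t: q -> s is true.
  So [](q -> s) is true at w.
Satisfying worlds: {u, w, x, z, t, m}

u, w, x, z, t, m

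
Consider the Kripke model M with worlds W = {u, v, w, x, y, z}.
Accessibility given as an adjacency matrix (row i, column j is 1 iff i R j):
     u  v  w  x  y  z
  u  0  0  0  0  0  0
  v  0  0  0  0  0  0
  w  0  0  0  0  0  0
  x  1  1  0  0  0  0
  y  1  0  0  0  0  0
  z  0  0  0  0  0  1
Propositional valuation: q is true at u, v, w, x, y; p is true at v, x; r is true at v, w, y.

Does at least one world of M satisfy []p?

Let φ = []p. Evaluate φ at each world:
  u (successors ∅): φ is true.
  v (successors ∅): φ is true.
  w (successors ∅): φ is true.
  x (successors {u, v}): φ is false.
  y (successors {u}): φ is false.
  z (successors {z}): φ is false.
Detail at u (witness):
  At u: no accessible worlds, so []p holds vacuously.

Yes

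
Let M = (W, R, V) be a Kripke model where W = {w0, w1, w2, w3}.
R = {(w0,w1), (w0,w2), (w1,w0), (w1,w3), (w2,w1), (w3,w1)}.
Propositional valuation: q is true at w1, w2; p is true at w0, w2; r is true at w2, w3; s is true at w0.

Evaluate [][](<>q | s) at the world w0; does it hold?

No

At w0: [][](<>q | s) requires [](<>q | s) at every successor {w1, w2}.
  [](<>q | s) fails at w2, so [][](<>q | s) is false at w0.
    At w2: [](<>q | s) requires <>q | s at every successor {w1}.
      <>q | s fails at w1, so [](<>q | s) is false at w2.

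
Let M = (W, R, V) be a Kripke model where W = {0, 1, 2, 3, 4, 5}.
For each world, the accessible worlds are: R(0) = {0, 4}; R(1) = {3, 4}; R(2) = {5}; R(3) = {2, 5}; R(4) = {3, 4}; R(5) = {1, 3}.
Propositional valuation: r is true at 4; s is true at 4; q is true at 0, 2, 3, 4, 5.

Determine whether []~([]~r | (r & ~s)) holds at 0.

Yes

At 0: []~([]~r | (r & ~s)) requires ~([]~r | (r & ~s)) at every successor {0, 4}.
    At 0: []~r | (r & ~s) is false, so ~([]~r | (r & ~s)) is true.
      At 0: []~r is false, r & ~s is false, so []~r | (r & ~s) is false.
    At 4: []~r | (r & ~s) is false, so ~([]~r | (r & ~s)) is true.
      At 4: []~r is false, r & ~s is false, so []~r | (r & ~s) is false.
So []~([]~r | (r & ~s)) is true at 0.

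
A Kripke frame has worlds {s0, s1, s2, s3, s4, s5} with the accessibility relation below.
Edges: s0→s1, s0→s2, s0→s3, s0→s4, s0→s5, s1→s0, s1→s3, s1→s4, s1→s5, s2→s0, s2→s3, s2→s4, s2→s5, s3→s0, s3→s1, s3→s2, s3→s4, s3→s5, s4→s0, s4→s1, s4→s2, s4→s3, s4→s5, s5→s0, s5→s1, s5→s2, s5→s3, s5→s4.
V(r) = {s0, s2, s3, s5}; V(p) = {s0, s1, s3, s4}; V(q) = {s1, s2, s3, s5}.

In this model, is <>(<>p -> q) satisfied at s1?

Yes

At s1: <>(<>p -> q) requires <>p -> q at some successor in {s0, s3, s4, s5}.
  <>p -> q holds at s3, so <>(<>p -> q) is true at s1.
    At s3: <>p is true, q is true, so <>p -> q is true.
      At s3: <>p requires p at some successor in {s0, s1, s2, s4, s5}.
        p holds at s0, so <>p is true at s3.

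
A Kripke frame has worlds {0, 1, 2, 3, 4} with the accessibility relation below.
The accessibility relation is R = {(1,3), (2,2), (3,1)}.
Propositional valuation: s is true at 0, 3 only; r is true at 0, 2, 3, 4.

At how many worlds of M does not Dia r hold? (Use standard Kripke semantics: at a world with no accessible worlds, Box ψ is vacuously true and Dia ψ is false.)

3

Recall that Dia ψ holds at a world iff ψ holds at some accessible world.
Let φ = not Dia r. Evaluate φ at each world:
  0 (successors ∅): φ is true.
  1 (successors {3}): φ is false.
  2 (successors {2}): φ is false.
  3 (successors {1}): φ is true.
  4 (successors ∅): φ is true.
For instance, at 1:
  At 1: Dia r is true, so not Dia r is false.
    At 1: Dia r requires r at some successor in {3}.
      r holds at 3, so Dia r is true at 1.
Satisfying worlds: {0, 3, 4}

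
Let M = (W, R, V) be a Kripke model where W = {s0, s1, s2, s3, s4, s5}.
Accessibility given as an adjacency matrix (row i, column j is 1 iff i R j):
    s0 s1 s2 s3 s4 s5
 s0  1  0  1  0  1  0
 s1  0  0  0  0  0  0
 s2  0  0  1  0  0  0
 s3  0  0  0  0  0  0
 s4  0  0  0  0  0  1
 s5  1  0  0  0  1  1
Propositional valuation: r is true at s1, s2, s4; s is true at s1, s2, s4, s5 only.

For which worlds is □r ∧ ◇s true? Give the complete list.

s2

Recall that □ψ holds at a world iff ψ holds at every accessible world, and ◇ψ holds iff ψ holds at some accessible world.
Let φ = □r ∧ ◇s. Evaluate φ at each world:
  s0 (successors {s0, s2, s4}): φ is false.
  s1 (successors ∅): φ is false.
  s2 (successors {s2}): φ is true.
  s3 (successors ∅): φ is false.
  s4 (successors {s5}): φ is false.
  s5 (successors {s0, s4, s5}): φ is false.
For instance, at s0:
  At s0: □r is false, ◇s is true, so □r ∧ ◇s is false.
    At s0: □r requires r at every successor {s0, s2, s4}.
      r fails at s0, so □r is false at s0.
    At s0: ◇s requires s at some successor in {s0, s2, s4}.
      s holds at s2, so ◇s is true at s0.
Satisfying worlds: {s2}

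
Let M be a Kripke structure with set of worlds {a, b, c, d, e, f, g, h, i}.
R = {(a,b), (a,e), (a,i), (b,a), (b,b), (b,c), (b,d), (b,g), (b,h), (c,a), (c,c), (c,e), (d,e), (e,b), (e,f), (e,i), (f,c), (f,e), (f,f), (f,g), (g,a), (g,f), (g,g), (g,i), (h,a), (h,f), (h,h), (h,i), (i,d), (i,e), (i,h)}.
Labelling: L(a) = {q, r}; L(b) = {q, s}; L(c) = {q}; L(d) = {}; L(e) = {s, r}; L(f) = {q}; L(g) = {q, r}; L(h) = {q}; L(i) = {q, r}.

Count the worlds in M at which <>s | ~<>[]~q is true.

Recall that []ψ holds at a world iff ψ holds at every accessible world, and <>ψ holds iff ψ holds at some accessible world.
Let φ = <>s | ~<>[]~q. Evaluate φ at each world:
  a (successors {b, e, i}): φ is true.
  b (successors {a, b, c, d, g, h}): φ is true.
  c (successors {a, c, e}): φ is true.
  d (successors {e}): φ is true.
  e (successors {b, f, i}): φ is true.
  f (successors {c, e, f, g}): φ is true.
  g (successors {a, f, g, i}): φ is true.
  h (successors {a, f, h, i}): φ is true.
  i (successors {d, e, h}): φ is true.
For instance, at i:
  At i: <>s is true, ~<>[]~q is false, so <>s | ~<>[]~q is true.
    At i: <>s requires s at some successor in {d, e, h}.
      s holds at e, so <>s is true at i.
    At i: <>[]~q is true, so ~<>[]~q is false.
      At i: <>[]~q requires []~q at some successor in {d, e, h}.
        []~q holds at d, so <>[]~q is true at i.
Satisfying worlds: {a, b, c, d, e, f, g, h, i}

9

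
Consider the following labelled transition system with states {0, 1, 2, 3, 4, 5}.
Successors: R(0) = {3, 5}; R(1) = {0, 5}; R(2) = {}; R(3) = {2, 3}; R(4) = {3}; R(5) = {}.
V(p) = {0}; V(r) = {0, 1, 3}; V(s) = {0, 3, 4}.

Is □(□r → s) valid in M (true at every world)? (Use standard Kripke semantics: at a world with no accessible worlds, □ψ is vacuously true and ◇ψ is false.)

No

Let φ = □(□r → s). Evaluate φ at each world:
  0 (successors {3, 5}): φ is false.
  1 (successors {0, 5}): φ is false.
  2 (successors ∅): φ is true.
  3 (successors {2, 3}): φ is false.
  4 (successors {3}): φ is true.
  5 (successors ∅): φ is true.
Detail at 0 (counterexample):
  At 0: □(□r → s) requires □r → s at every successor {3, 5}.
    □r → s fails at 5, so □(□r → s) is false at 0.
      At 5: □r is true, s is false, so □r → s is false.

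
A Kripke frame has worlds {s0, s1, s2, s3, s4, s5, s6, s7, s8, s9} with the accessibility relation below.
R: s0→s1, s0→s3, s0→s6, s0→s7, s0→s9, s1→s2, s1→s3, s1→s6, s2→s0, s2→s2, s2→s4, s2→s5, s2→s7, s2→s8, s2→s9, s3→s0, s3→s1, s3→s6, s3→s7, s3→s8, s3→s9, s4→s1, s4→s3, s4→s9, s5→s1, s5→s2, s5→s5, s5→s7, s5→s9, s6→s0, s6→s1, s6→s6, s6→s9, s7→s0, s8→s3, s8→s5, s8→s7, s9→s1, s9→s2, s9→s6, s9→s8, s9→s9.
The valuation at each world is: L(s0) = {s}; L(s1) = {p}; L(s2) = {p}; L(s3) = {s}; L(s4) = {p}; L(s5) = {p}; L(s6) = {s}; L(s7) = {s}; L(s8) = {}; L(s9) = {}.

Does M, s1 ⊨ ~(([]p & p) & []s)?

Yes

At s1: ([]p & p) & []s is false, so ~(([]p & p) & []s) is true.
  At s1: []p & p is false, []s is false, so ([]p & p) & []s is false.
    At s1: []p is false, p is true, so []p & p is false.
      At s1: []p requires p at every successor {s2, s3, s6}.
        p fails at s3, so []p is false at s1.
    At s1: []s requires s at every successor {s2, s3, s6}.
      s fails at s2, so []s is false at s1.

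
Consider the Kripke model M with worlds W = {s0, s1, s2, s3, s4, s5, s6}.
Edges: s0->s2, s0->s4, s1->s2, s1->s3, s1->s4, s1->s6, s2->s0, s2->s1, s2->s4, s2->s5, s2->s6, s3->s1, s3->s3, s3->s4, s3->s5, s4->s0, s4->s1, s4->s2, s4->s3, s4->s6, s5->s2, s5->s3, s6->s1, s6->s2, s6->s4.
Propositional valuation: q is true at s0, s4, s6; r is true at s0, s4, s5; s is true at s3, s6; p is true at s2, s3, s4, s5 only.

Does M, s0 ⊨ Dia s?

At s0: Dia s requires s at some successor in {s2, s4}.
  At s2: s is false.
  At s4: s is false.
So Dia s is false at s0.

No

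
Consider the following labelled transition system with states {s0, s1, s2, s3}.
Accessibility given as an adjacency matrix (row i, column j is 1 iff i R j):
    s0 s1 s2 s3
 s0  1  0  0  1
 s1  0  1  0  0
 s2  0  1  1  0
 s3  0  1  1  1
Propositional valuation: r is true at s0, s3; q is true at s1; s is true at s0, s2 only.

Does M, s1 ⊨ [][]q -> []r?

At s1: [][]q is true, []r is false, so [][]q -> []r is false.
  At s1: [][]q requires []q at every successor {s1}.
      At s1: []q requires q at every successor {s1}.
        At s1: q is true.
      So []q is true at s1.
  So [][]q is true at s1.
  At s1: []r requires r at every successor {s1}.
    r fails at s1, so []r is false at s1.

No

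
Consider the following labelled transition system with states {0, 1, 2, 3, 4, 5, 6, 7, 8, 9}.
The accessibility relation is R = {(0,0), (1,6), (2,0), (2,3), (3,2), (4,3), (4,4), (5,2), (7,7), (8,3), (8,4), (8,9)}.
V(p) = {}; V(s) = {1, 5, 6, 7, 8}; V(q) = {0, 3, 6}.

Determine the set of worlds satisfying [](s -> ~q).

0, 2, 3, 4, 5, 6, 7, 8, 9

Recall that []ψ holds at a world iff ψ holds at every accessible world, and <>ψ holds iff ψ holds at some accessible world.
Let φ = [](s -> ~q). Evaluate φ at each world:
  0 (successors {0}): φ is true.
  1 (successors {6}): φ is false.
  2 (successors {0, 3}): φ is true.
  3 (successors {2}): φ is true.
  4 (successors {3, 4}): φ is true.
  5 (successors {2}): φ is true.
  6 (successors ∅): φ is true.
  7 (successors {7}): φ is true.
  8 (successors {3, 4, 9}): φ is true.
  9 (successors ∅): φ is true.
For instance, at 0:
  At 0: [](s -> ~q) requires s -> ~q at every successor {0}.
    At 0: s -> ~q is true.
  So [](s -> ~q) is true at 0.
Satisfying worlds: {0, 2, 3, 4, 5, 6, 7, 8, 9}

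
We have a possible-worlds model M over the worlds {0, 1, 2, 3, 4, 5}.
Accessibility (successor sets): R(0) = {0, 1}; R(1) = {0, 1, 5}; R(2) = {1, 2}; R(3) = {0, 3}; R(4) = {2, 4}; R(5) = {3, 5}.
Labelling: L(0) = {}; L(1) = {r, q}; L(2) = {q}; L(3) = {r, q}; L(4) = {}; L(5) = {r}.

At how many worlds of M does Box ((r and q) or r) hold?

Let φ = Box ((r and q) or r). Evaluate φ at each world:
  0 (successors {0, 1}): φ is false.
  1 (successors {0, 1, 5}): φ is false.
  2 (successors {1, 2}): φ is false.
  3 (successors {0, 3}): φ is false.
  4 (successors {2, 4}): φ is false.
  5 (successors {3, 5}): φ is true.
For instance, at 0:
  At 0: Box ((r and q) or r) requires (r and q) or r at every successor {0, 1}.
    (r and q) or r fails at 0, so Box ((r and q) or r) is false at 0.
Satisfying worlds: {5}

1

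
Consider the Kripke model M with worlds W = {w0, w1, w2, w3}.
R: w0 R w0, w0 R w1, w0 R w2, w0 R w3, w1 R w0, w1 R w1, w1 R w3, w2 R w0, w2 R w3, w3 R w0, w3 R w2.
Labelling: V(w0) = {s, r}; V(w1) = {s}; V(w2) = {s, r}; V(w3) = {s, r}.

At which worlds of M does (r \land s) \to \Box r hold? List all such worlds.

Recall that \Box ψ holds at a world iff ψ holds at every accessible world, and \Diamond ψ holds iff ψ holds at some accessible world.
Let φ = (r \land s) \to \Box r. Evaluate φ at each world:
  w0 (successors {w0, w1, w2, w3}): φ is false.
  w1 (successors {w0, w1, w3}): φ is true.
  w2 (successors {w0, w3}): φ is true.
  w3 (successors {w0, w2}): φ is true.
For instance, at w0:
  At w0: r \land s is true, \Box r is false, so (r \land s) \to \Box r is false.
    At w0: \Box r requires r at every successor {w0, w1, w2, w3}.
      r fails at w1, so \Box r is false at w0.
Satisfying worlds: {w1, w2, w3}

w1, w2, w3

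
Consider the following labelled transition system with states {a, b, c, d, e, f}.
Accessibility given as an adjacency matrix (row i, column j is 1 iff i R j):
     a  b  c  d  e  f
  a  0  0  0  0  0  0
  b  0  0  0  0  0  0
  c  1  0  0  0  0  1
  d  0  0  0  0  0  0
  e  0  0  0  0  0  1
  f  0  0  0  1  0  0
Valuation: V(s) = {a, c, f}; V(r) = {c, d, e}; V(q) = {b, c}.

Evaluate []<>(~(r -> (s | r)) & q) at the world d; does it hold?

Yes

At d: no accessible worlds, so []<>(~(r -> (s | r)) & q) holds vacuously.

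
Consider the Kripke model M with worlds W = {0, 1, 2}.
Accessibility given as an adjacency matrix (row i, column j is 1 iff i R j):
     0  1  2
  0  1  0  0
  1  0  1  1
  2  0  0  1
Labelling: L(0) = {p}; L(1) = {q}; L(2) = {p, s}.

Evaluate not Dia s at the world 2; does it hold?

No

Recall that Dia ψ holds at a world iff ψ holds at some accessible world.
At 2: Dia s is true, so not Dia s is false.
  At 2: Dia s requires s at some successor in {2}.
    s holds at 2, so Dia s is true at 2.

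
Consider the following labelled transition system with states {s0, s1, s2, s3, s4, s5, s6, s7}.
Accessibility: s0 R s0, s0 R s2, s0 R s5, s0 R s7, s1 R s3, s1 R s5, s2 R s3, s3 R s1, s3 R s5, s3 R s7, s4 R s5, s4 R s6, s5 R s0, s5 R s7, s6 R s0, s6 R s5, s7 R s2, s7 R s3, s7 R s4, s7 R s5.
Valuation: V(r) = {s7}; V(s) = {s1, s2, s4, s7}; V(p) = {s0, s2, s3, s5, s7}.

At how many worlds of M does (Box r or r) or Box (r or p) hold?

Let φ = (Box r or r) or Box (r or p). Evaluate φ at each world:
  s0 (successors {s0, s2, s5, s7}): φ is true.
  s1 (successors {s3, s5}): φ is true.
  s2 (successors {s3}): φ is true.
  s3 (successors {s1, s5, s7}): φ is false.
  s4 (successors {s5, s6}): φ is false.
  s5 (successors {s0, s7}): φ is true.
  s6 (successors {s0, s5}): φ is true.
  s7 (successors {s2, s3, s4, s5}): φ is true.
For instance, at s5:
  At s5: Box r or r is false, Box (r or p) is true, so (Box r or r) or Box (r or p) is true.
    At s5: Box r is false, r is false, so Box r or r is false.
      At s5: Box r requires r at every successor {s0, s7}.
        r fails at s0, so Box r is false at s5.
    At s5: Box (r or p) requires r or p at every successor {s0, s7}.
      At s0: r or p is true.
      At s7: r or p is true.
    So Box (r or p) is true at s5.
Satisfying worlds: {s0, s1, s2, s5, s6, s7}

6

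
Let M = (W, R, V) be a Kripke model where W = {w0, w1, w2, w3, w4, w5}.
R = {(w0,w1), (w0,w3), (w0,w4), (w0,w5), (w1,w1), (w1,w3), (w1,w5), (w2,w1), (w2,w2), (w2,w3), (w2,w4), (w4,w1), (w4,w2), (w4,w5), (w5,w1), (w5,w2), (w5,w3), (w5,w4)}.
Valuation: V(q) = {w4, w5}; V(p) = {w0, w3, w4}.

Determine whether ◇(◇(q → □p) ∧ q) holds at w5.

Recall that □ψ holds at a world iff ψ holds at every accessible world, and ◇ψ holds iff ψ holds at some accessible world.
At w5: ◇(◇(q → □p) ∧ q) requires ◇(q → □p) ∧ q at some successor in {w1, w2, w3, w4}.
  ◇(q → □p) ∧ q holds at w4, so ◇(◇(q → □p) ∧ q) is true at w5.
    At w4: ◇(q → □p) is true, q is true, so ◇(q → □p) ∧ q is true.
      At w4: ◇(q → □p) requires q → □p at some successor in {w1, w2, w5}.
        q → □p holds at w1, so ◇(q → □p) is true at w4.

Yes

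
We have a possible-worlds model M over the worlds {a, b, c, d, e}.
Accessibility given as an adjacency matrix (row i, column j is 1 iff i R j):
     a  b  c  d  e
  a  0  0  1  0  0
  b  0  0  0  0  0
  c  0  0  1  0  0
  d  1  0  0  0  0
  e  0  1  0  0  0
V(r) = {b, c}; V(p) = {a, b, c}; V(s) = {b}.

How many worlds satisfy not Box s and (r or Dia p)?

3

Recall that Box ψ holds at a world iff ψ holds at every accessible world, and Dia ψ holds iff ψ holds at some accessible world.
Let φ = not Box s and (r or Dia p). Evaluate φ at each world:
  a (successors {c}): φ is true.
  b (successors ∅): φ is false.
  c (successors {c}): φ is true.
  d (successors {a}): φ is true.
  e (successors {b}): φ is false.
For instance, at e:
  At e: not Box s is false, r or Dia p is true, so not Box s and (r or Dia p) is false.
    At e: Box s is true, so not Box s is false.
      At e: Box s requires s at every successor {b}.
        At b: s is true.
      So Box s is true at e.
    At e: r is false, Dia p is true, so r or Dia p is true.
      At e: Dia p requires p at some successor in {b}.
        p holds at b, so Dia p is true at e.
Satisfying worlds: {a, c, d}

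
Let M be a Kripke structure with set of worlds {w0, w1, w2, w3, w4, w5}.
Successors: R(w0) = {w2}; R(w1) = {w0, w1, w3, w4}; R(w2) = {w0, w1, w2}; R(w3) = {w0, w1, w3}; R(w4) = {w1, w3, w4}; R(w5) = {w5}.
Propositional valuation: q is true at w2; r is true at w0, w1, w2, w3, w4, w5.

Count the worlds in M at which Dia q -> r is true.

Let φ = Dia q -> r. Evaluate φ at each world:
  w0 (successors {w2}): φ is true.
  w1 (successors {w0, w1, w3, w4}): φ is true.
  w2 (successors {w0, w1, w2}): φ is true.
  w3 (successors {w0, w1, w3}): φ is true.
  w4 (successors {w1, w3, w4}): φ is true.
  w5 (successors {w5}): φ is true.
For instance, at w0:
  At w0: Dia q is true, r is true, so Dia q -> r is true.
    At w0: Dia q requires q at some successor in {w2}.
      q holds at w2, so Dia q is true at w0.
Satisfying worlds: {w0, w1, w2, w3, w4, w5}

6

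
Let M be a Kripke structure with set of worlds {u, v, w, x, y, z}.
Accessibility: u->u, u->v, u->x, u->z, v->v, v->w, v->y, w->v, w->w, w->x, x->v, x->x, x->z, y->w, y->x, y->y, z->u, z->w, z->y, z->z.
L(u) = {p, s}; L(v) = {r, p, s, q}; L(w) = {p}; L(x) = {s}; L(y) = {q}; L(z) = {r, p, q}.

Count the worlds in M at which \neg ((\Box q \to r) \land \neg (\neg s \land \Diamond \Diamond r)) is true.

Let φ = \neg ((\Box q \to r) \land \neg (\neg s \land \Diamond \Diamond r)). Evaluate φ at each world:
  u (successors {u, v, x, z}): φ is false.
  v (successors {v, w, y}): φ is false.
  w (successors {v, w, x}): φ is true.
  x (successors {v, x, z}): φ is false.
  y (successors {w, x, y}): φ is true.
  z (successors {u, w, y, z}): φ is true.
For instance, at y:
  At y: (\Box q \to r) \land \neg (\neg s \land \Diamond \Diamond r) is false, so \neg ((\Box q \to r) \land \neg (\neg s \land \Diamond \Diamond r)) is true.
    At y: \Box q \to r is true, \neg (\neg s \land \Diamond \Diamond r) is false, so (\Box q \to r) \land \neg (\neg s \land \Diamond \Diamond r) is false.
      At y: \Box q is false, r is false, so \Box q \to r is true.
      At y: \neg s \land \Diamond \Diamond r is true, so \neg (\neg s \land \Diamond \Diamond r) is false.
Satisfying worlds: {w, y, z}

3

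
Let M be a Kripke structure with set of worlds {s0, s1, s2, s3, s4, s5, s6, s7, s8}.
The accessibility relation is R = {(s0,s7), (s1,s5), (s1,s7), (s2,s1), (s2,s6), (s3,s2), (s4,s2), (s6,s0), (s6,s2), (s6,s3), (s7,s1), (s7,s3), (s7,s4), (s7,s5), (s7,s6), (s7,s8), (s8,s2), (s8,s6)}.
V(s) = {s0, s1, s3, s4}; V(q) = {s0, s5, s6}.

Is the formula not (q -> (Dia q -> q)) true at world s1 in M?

No

At s1: q -> (Dia q -> q) is true, so not (q -> (Dia q -> q)) is false.
  At s1: q is false, Dia q -> q is false, so q -> (Dia q -> q) is true.
    At s1: Dia q is true, q is false, so Dia q -> q is false.
      At s1: Dia q requires q at some successor in {s5, s7}.
        q holds at s5, so Dia q is true at s1.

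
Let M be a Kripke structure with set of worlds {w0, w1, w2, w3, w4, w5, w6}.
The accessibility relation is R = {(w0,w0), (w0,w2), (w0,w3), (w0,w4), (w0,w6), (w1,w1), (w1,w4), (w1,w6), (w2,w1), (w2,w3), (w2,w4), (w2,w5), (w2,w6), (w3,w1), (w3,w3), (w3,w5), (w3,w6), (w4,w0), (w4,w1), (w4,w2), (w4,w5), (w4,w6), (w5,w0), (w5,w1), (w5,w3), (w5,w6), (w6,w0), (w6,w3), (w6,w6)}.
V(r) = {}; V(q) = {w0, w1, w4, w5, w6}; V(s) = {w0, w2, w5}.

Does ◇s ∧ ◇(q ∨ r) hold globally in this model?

No

Let φ = ◇s ∧ ◇(q ∨ r). Evaluate φ at each world:
  w0 (successors {w0, w2, w3, w4, w6}): φ is true.
  w1 (successors {w1, w4, w6}): φ is false.
  w2 (successors {w1, w3, w4, w5, w6}): φ is true.
  w3 (successors {w1, w3, w5, w6}): φ is true.
  w4 (successors {w0, w1, w2, w5, w6}): φ is true.
  w5 (successors {w0, w1, w3, w6}): φ is true.
  w6 (successors {w0, w3, w6}): φ is true.
Detail at w1 (counterexample):
  At w1: ◇s is false, ◇(q ∨ r) is true, so ◇s ∧ ◇(q ∨ r) is false.
    At w1: ◇s requires s at some successor in {w1, w4, w6}.
      At w1: s is false.
      At w4: s is false.
      At w6: s is false.
    So ◇s is false at w1.
    At w1: ◇(q ∨ r) requires q ∨ r at some successor in {w1, w4, w6}.
      q ∨ r holds at w1, so ◇(q ∨ r) is true at w1.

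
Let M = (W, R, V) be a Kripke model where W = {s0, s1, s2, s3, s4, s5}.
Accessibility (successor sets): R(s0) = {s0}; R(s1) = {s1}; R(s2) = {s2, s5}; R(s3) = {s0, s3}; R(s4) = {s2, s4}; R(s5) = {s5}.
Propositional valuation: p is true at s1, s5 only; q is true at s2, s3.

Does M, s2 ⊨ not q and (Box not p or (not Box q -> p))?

No

At s2: not q is false, Box not p or (not Box q -> p) is false, so not q and (Box not p or (not Box q -> p)) is false.
  At s2: Box not p is false, not Box q -> p is false, so Box not p or (not Box q -> p) is false.
    At s2: Box not p requires not p at every successor {s2, s5}.
      not p fails at s5, so Box not p is false at s2.
    At s2: not Box q is true, p is false, so not Box q -> p is false.
      At s2: Box q is false, so not Box q is true.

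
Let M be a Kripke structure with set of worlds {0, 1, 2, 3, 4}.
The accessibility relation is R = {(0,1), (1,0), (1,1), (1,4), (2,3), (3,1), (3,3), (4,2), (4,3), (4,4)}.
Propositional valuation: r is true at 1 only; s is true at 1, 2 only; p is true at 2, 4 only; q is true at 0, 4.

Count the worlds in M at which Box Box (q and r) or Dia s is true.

4

Recall that Box ψ holds at a world iff ψ holds at every accessible world, and Dia ψ holds iff ψ holds at some accessible world.
Let φ = Box Box (q and r) or Dia s. Evaluate φ at each world:
  0 (successors {1}): φ is true.
  1 (successors {0, 1, 4}): φ is true.
  2 (successors {3}): φ is false.
  3 (successors {1, 3}): φ is true.
  4 (successors {2, 3, 4}): φ is true.
For instance, at 2:
  At 2: Box Box (q and r) is false, Dia s is false, so Box Box (q and r) or Dia s is false.
    At 2: Box Box (q and r) requires Box (q and r) at every successor {3}.
      Box (q and r) fails at 3, so Box Box (q and r) is false at 2.
    At 2: Dia s requires s at some successor in {3}.
      At 3: s is false.
    So Dia s is false at 2.
Satisfying worlds: {0, 1, 3, 4}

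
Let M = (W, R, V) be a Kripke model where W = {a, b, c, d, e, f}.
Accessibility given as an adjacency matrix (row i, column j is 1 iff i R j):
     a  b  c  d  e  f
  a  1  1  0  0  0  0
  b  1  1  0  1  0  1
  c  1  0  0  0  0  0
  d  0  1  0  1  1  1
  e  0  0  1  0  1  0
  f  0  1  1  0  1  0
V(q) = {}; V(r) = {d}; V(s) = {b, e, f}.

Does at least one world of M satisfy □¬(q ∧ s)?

Let φ = □¬(q ∧ s). Evaluate φ at each world:
  a (successors {a, b}): φ is true.
  b (successors {a, b, d, f}): φ is true.
  c (successors {a}): φ is true.
  d (successors {b, d, e, f}): φ is true.
  e (successors {c, e}): φ is true.
  f (successors {b, c, e}): φ is true.
Detail at a (witness):
  At a: □¬(q ∧ s) requires ¬(q ∧ s) at every successor {a, b}.
    At a: ¬(q ∧ s) is true.
    At b: ¬(q ∧ s) is true.
  So □¬(q ∧ s) is true at a.

Yes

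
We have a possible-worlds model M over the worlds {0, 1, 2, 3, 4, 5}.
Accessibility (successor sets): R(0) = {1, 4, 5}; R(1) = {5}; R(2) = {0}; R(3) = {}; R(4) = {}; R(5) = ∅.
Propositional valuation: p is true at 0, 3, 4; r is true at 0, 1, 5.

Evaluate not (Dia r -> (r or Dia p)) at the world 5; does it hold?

No

At 5: Dia r -> (r or Dia p) is true, so not (Dia r -> (r or Dia p)) is false.
  At 5: Dia r is false, r or Dia p is true, so Dia r -> (r or Dia p) is true.
    At 5: no accessible worlds, so Dia r is false.
    At 5: r is true, Dia p is false, so r or Dia p is true.
      At 5: no accessible worlds, so Dia p is false.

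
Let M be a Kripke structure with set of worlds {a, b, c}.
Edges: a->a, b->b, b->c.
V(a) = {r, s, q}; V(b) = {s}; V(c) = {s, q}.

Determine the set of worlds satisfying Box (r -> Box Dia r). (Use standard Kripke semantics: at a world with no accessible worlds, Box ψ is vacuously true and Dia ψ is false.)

Let φ = Box (r -> Box Dia r). Evaluate φ at each world:
  a (successors {a}): φ is true.
  b (successors {b, c}): φ is true.
  c (successors ∅): φ is true.
For instance, at a:
  At a: Box (r -> Box Dia r) requires r -> Box Dia r at every successor {a}.
      At a: r is true, Box Dia r is true, so r -> Box Dia r is true.
  So Box (r -> Box Dia r) is true at a.
Satisfying worlds: {a, b, c}

a, b, c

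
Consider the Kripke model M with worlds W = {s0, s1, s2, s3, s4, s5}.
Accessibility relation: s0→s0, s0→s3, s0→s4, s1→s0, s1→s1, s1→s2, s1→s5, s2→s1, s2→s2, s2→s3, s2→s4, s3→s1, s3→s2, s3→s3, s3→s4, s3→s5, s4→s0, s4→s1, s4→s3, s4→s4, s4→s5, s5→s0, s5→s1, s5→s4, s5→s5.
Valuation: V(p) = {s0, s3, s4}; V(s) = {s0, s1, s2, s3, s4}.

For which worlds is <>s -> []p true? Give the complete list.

Recall that []ψ holds at a world iff ψ holds at every accessible world, and <>ψ holds iff ψ holds at some accessible world.
Let φ = <>s -> []p. Evaluate φ at each world:
  s0 (successors {s0, s3, s4}): φ is true.
  s1 (successors {s0, s1, s2, s5}): φ is false.
  s2 (successors {s1, s2, s3, s4}): φ is false.
  s3 (successors {s1, s2, s3, s4, s5}): φ is false.
  s4 (successors {s0, s1, s3, s4, s5}): φ is false.
  s5 (successors {s0, s1, s4, s5}): φ is false.
For instance, at s1:
  At s1: <>s is true, []p is false, so <>s -> []p is false.
    At s1: <>s requires s at some successor in {s0, s1, s2, s5}.
      s holds at s0, so <>s is true at s1.
    At s1: []p requires p at every successor {s0, s1, s2, s5}.
      p fails at s1, so []p is false at s1.
Satisfying worlds: {s0}

s0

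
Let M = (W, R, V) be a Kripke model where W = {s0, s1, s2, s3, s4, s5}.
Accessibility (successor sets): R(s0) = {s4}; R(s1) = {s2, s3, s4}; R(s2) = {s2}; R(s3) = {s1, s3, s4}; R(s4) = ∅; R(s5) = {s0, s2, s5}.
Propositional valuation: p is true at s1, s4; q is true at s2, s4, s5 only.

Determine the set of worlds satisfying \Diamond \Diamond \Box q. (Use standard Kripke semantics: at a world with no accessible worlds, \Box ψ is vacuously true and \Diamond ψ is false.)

Let φ = \Diamond \Diamond \Box q. Evaluate φ at each world:
  s0 (successors {s4}): φ is false.
  s1 (successors {s2, s3, s4}): φ is true.
  s2 (successors {s2}): φ is true.
  s3 (successors {s1, s3, s4}): φ is true.
  s4 (successors ∅): φ is false.
  s5 (successors {s0, s2, s5}): φ is true.
For instance, at s1:
  At s1: \Diamond \Diamond \Box q requires \Diamond \Box q at some successor in {s2, s3, s4}.
    \Diamond \Box q holds at s2, so \Diamond \Diamond \Box q is true at s1.
      At s2: \Diamond \Box q requires \Box q at some successor in {s2}.
        \Box q holds at s2, so \Diamond \Box q is true at s2.
Satisfying worlds: {s1, s2, s3, s5}

s1, s2, s3, s5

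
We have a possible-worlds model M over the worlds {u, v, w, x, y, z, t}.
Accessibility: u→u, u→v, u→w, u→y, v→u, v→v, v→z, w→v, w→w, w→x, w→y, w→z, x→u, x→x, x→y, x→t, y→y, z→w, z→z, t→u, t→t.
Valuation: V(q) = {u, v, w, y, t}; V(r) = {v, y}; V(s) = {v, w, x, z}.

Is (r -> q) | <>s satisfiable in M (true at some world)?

Yes

Let φ = (r -> q) | <>s. Evaluate φ at each world:
  u (successors {u, v, w, y}): φ is true.
  v (successors {u, v, z}): φ is true.
  w (successors {v, w, x, y, z}): φ is true.
  x (successors {u, x, y, t}): φ is true.
  y (successors {y}): φ is true.
  z (successors {w, z}): φ is true.
  t (successors {u, t}): φ is true.
Detail at u (witness):
  At u: r -> q is true, <>s is true, so (r -> q) | <>s is true.
    At u: <>s requires s at some successor in {u, v, w, y}.
      s holds at v, so <>s is true at u.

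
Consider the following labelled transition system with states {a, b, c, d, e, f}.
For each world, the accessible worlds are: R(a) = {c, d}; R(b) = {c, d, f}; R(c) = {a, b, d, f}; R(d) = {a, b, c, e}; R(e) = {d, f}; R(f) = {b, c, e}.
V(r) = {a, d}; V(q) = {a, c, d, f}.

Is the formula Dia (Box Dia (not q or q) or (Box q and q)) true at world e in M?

Yes

Recall that Box ψ holds at a world iff ψ holds at every accessible world, and Dia ψ holds iff ψ holds at some accessible world.
At e: Dia (Box Dia (not q or q) or (Box q and q)) requires Box Dia (not q or q) or (Box q and q) at some successor in {d, f}.
  Box Dia (not q or q) or (Box q and q) holds at d, so Dia (Box Dia (not q or q) or (Box q and q)) is true at e.
    At d: Box Dia (not q or q) is true, Box q and q is false, so Box Dia (not q or q) or (Box q and q) is true.
      At d: Box Dia (not q or q) requires Dia (not q or q) at every successor {a, b, c, e}.
        At a: Dia (not q or q) is true.
        At b: Dia (not q or q) is true.
        At c: Dia (not q or q) is true.
        At e: Dia (not q or q) is true.
      So Box Dia (not q or q) is true at d.
      At d: Box q is false, q is true, so Box q and q is false.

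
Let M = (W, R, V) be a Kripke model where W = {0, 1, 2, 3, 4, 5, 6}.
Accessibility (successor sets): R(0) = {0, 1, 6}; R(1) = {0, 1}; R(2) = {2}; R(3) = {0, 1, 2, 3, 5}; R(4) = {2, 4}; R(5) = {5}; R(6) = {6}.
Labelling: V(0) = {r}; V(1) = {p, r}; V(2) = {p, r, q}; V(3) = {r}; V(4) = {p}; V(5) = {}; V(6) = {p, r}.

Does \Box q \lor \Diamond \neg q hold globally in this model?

Yes

Recall that \Box ψ holds at a world iff ψ holds at every accessible world, and \Diamond ψ holds iff ψ holds at some accessible world.
Let φ = \Box q \lor \Diamond \neg q. Evaluate φ at each world:
  0 (successors {0, 1, 6}): φ is true.
  1 (successors {0, 1}): φ is true.
  2 (successors {2}): φ is true.
  3 (successors {0, 1, 2, 3, 5}): φ is true.
  4 (successors {2, 4}): φ is true.
  5 (successors {5}): φ is true.
  6 (successors {6}): φ is true.
For instance, at 4:
  At 4: \Box q is false, \Diamond \neg q is true, so \Box q \lor \Diamond \neg q is true.
    At 4: \Box q requires q at every successor {2, 4}.
      q fails at 4, so \Box q is false at 4.
    At 4: \Diamond \neg q requires \neg q at some successor in {2, 4}.
      \neg q holds at 4, so \Diamond \neg q is true at 4.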